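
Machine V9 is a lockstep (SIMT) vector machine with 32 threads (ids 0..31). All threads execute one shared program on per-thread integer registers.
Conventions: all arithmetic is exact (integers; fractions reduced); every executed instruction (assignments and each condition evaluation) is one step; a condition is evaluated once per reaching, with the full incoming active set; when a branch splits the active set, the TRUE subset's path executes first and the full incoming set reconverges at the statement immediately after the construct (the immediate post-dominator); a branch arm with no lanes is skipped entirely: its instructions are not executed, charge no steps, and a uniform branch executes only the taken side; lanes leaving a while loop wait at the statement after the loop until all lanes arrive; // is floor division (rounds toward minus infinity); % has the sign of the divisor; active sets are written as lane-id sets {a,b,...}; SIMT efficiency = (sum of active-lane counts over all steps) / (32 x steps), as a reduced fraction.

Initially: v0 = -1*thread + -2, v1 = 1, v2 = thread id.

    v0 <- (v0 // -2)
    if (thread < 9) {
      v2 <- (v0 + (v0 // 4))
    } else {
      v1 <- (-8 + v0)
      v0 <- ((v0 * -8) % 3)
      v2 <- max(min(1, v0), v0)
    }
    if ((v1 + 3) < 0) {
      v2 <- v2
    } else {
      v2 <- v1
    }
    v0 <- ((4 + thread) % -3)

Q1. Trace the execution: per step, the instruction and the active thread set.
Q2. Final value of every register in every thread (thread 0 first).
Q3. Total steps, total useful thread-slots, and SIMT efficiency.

step 0: v0 <- (v0 // -2)             {0,1,2,3,4,5,6,7,8,9,10,11,12,13,14,15,16,17,18,19,20,21,22,23,24,25,26,27,28,29,30,31}
step 1: eval (thread < 9)            {0,1,2,3,4,5,6,7,8,9,10,11,12,13,14,15,16,17,18,19,20,21,22,23,24,25,26,27,28,29,30,31}
step 2: v2 <- (v0 + (v0 // 4))       {0,1,2,3,4,5,6,7,8}
step 3: v1 <- (-8 + v0)              {9,10,11,12,13,14,15,16,17,18,19,20,21,22,23,24,25,26,27,28,29,30,31}
step 4: v0 <- ((v0 * -8) % 3)        {9,10,11,12,13,14,15,16,17,18,19,20,21,22,23,24,25,26,27,28,29,30,31}
step 5: v2 <- max(min(1, v0), v0)    {9,10,11,12,13,14,15,16,17,18,19,20,21,22,23,24,25,26,27,28,29,30,31}
step 6: eval ((v1 + 3) < 0)          {0,1,2,3,4,5,6,7,8,9,10,11,12,13,14,15,16,17,18,19,20,21,22,23,24,25,26,27,28,29,30,31}
step 7: v2 <- v1                     {0,1,2,3,4,5,6,7,8,9,10,11,12,13,14,15,16,17,18,19,20,21,22,23,24,25,26,27,28,29,30,31}
step 8: v0 <- ((4 + thread) % -3)    {0,1,2,3,4,5,6,7,8,9,10,11,12,13,14,15,16,17,18,19,20,21,22,23,24,25,26,27,28,29,30,31}

Answer: 9 steps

v0: -2,-1,0,-2,-1,0,-2,-1,0,-2,-1,0,-2,-1,0,-2,-1,0,-2,-1,0,-2,-1,0,-2,-1,0,-2,-1,0,-2,-1
v1: 1,1,1,1,1,1,1,1,1,-3,-2,-2,-1,-1,0,0,1,1,2,2,3,3,4,4,5,5,6,6,7,7,8,8
v2: 1,1,1,1,1,1,1,1,1,-3,-2,-2,-1,-1,0,0,1,1,2,2,3,3,4,4,5,5,6,6,7,7,8,8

steps = 9; useful = 238; efficiency = 238/288 = 119/144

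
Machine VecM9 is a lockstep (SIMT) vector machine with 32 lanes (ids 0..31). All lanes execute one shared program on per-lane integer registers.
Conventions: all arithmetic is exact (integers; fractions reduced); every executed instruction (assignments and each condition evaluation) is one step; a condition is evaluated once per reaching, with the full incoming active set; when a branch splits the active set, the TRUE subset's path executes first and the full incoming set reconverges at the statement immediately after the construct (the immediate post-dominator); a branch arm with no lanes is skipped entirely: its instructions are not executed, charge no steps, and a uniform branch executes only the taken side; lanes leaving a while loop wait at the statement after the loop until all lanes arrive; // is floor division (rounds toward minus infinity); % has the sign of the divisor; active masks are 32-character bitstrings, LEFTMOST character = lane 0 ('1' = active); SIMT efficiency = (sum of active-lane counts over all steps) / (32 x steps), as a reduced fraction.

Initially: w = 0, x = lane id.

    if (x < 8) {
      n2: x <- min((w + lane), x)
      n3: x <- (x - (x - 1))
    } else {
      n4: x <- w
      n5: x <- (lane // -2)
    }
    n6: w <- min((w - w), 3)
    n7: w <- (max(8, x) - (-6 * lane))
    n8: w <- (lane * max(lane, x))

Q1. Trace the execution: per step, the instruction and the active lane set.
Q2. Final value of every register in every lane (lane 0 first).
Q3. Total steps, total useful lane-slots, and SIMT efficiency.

step 0: eval (x < 8)                 11111111111111111111111111111111
step 1: x <- min((w + lane), x)      11111111000000000000000000000000
step 2: x <- (x - (x - 1))           11111111000000000000000000000000
step 3: x <- w                       00000000111111111111111111111111
step 4: x <- (lane // -2)            00000000111111111111111111111111
step 5: w <- min((w - w), 3)         11111111111111111111111111111111
step 6: w <- (max(8, x) - (-6 * lane)) 11111111111111111111111111111111
step 7: w <- (lane * max(lane, x))   11111111111111111111111111111111

Answer: 8 steps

w: 0,1,4,9,16,25,36,49,64,81,100,121,144,169,196,225,256,289,324,361,400,441,484,529,576,625,676,729,784,841,900,961
x: 1,1,1,1,1,1,1,1,-4,-5,-5,-6,-6,-7,-7,-8,-8,-9,-9,-10,-10,-11,-11,-12,-12,-13,-13,-14,-14,-15,-15,-16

steps = 8; useful = 192; efficiency = 192/256 = 3/4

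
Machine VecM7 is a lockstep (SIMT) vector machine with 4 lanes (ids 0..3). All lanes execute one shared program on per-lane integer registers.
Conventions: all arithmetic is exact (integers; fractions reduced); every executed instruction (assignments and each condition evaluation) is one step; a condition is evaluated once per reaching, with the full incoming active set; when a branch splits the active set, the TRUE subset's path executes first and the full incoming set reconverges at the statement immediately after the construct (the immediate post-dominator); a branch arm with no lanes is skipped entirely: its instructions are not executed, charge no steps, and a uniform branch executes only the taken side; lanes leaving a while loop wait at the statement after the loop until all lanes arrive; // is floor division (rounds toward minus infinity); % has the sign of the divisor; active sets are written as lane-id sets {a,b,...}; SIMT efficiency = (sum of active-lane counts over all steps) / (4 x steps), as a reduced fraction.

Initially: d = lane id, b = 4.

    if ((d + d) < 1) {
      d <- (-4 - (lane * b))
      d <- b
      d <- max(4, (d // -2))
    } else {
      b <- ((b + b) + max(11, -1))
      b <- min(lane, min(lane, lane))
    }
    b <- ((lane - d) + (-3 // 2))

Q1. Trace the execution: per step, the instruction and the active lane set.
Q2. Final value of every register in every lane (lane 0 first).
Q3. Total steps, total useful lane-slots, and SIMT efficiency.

step 0: eval ((d + d) < 1)           {0,1,2,3}
step 1: d <- (-4 - (lane * b))       {0}
step 2: d <- b                       {0}
step 3: d <- max(4, (d // -2))       {0}
step 4: b <- ((b + b) + max(11, -1)) {1,2,3}
step 5: b <- min(lane, min(lane, lane)) {1,2,3}
step 6: b <- ((lane - d) + (-3 // 2)) {0,1,2,3}

Answer: 7 steps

d: 4,1,2,3
b: -6,-2,-2,-2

steps = 7; useful = 17; efficiency = 17/28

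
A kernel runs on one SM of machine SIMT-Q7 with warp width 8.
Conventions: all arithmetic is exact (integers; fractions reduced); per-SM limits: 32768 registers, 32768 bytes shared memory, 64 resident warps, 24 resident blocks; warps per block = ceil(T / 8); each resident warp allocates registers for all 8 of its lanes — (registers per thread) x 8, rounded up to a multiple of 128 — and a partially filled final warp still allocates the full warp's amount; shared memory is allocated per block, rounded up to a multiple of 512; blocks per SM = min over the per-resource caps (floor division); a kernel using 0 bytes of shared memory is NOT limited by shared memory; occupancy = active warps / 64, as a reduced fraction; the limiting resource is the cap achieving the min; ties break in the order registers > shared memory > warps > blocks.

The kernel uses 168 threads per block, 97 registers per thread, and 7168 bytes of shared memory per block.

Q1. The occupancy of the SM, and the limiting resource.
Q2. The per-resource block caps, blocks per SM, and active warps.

Answer: occupancy 21/64, limited by registers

registers: 1 block
shared memory: 4 blocks
warps: 3 blocks
blocks: 24 blocks

Answer: 1 block, 21 active warps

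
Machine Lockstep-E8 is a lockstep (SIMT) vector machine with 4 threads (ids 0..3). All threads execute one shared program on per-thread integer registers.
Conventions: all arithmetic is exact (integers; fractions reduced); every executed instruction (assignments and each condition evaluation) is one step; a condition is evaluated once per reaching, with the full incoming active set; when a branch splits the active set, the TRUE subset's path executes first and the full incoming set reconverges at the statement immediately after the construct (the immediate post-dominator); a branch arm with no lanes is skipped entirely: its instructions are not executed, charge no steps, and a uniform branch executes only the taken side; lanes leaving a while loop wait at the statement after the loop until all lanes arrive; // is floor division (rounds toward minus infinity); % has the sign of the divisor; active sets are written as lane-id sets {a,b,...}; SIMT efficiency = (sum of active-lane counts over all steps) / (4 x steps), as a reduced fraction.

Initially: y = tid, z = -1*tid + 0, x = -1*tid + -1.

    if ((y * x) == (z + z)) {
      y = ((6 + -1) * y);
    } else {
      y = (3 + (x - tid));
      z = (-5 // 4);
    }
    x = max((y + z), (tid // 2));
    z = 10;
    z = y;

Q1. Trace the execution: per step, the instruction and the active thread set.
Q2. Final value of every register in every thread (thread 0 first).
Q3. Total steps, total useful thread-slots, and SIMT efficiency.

step 0: eval ((y * x) == (z + z))    {0,1,2,3}
step 1: y <- ((6 + -1) * y)          {0,1}
step 2: y <- (3 + (x - tid))         {2,3}
step 3: z <- (-5 // 4)               {2,3}
step 4: x <- max((y + z), (tid // 2)) {0,1,2,3}
step 5: z <- 10                      {0,1,2,3}
step 6: z <- y                       {0,1,2,3}

Answer: 7 steps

y: 0,5,-2,-4
z: 0,5,-2,-4
x: 0,4,1,1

steps = 7; useful = 22; efficiency = 22/28 = 11/14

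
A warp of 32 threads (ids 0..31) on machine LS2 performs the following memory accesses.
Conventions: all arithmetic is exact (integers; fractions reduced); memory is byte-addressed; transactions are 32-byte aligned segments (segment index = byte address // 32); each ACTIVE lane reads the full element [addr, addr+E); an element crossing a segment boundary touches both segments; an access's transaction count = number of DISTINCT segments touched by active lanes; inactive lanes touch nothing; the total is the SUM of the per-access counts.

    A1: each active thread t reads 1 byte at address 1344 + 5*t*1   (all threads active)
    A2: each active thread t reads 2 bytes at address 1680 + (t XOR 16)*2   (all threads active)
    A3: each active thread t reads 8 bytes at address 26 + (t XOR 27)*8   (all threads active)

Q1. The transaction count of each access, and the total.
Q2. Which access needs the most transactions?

A1: 5 transactions
A2: 3 transactions
A3: 9 transactions

Answer: 5,3,9; total 17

Answer: A3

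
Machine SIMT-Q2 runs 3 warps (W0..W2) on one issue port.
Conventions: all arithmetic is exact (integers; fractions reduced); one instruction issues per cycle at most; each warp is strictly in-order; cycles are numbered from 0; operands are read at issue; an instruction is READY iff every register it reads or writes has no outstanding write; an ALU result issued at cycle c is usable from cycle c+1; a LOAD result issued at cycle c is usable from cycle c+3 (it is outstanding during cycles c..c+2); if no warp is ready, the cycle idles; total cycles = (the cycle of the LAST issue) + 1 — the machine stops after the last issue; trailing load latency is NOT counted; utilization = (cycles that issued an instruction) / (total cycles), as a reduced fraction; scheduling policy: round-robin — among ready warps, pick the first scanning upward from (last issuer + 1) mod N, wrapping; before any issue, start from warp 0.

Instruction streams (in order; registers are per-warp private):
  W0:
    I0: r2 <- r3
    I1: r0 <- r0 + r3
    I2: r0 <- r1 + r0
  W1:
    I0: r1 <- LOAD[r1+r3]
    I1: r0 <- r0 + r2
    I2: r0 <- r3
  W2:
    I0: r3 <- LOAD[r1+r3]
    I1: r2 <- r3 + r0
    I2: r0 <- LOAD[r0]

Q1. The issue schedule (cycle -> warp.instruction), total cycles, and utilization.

cycle 0: W0.I0
cycle 1: W1.I0
cycle 2: W2.I0
cycle 3: W0.I1
cycle 4: W1.I1
cycle 5: W2.I1
cycle 6: W0.I2
cycle 7: W1.I2
cycle 8: W2.I2

Answer: 9 cycles, utilization 1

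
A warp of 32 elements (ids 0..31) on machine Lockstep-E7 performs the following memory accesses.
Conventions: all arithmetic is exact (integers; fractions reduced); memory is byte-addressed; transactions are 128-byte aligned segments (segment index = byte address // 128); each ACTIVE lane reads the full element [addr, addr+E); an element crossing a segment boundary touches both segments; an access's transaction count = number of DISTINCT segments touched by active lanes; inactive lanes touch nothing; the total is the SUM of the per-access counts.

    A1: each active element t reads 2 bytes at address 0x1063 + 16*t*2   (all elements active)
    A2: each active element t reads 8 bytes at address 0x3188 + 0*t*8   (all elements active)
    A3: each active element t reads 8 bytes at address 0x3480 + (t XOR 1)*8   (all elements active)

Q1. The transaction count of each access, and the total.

A1: 9 transactions
A2: 1 transaction
A3: 2 transactions

Answer: 9,1,2; total 12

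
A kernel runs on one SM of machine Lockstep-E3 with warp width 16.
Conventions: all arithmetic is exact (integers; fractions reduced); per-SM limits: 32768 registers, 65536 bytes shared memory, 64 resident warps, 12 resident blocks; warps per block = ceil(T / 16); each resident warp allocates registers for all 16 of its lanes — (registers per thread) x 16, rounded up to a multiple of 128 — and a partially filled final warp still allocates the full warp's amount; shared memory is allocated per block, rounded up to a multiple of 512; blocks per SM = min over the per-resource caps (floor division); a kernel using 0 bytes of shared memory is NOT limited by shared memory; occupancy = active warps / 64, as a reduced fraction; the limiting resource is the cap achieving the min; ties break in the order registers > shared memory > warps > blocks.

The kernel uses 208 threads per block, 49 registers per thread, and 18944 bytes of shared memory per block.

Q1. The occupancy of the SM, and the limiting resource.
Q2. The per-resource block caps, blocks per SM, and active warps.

Answer: occupancy 13/32, limited by registers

registers: 2 blocks
shared memory: 3 blocks
warps: 4 blocks
blocks: 12 blocks

Answer: 2 blocks, 26 active warps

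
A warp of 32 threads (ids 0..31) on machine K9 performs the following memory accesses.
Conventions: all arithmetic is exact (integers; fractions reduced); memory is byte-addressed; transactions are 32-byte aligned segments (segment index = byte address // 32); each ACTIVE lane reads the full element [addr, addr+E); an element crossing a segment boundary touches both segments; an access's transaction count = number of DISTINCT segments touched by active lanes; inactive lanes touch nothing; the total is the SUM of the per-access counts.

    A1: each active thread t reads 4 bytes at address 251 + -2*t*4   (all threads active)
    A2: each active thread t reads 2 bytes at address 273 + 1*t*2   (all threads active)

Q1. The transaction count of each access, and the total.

A1: 8 transactions
A2: 3 transactions

Answer: 8,3; total 11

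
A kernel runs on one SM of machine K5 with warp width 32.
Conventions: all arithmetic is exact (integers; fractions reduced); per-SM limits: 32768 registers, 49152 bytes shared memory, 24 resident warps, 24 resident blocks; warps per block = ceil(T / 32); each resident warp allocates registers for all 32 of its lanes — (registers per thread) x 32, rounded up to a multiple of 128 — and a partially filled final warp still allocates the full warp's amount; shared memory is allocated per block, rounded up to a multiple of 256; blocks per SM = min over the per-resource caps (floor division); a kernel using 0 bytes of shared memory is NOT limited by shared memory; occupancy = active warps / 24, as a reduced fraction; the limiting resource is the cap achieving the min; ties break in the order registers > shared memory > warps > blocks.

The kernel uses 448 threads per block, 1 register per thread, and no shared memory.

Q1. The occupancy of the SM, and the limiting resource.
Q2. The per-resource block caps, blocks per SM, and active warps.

Answer: occupancy 7/12, limited by warps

registers: 18 blocks
shared memory: no limit (kernel uses none)
warps: 1 block
blocks: 24 blocks

Answer: 1 block, 14 active warps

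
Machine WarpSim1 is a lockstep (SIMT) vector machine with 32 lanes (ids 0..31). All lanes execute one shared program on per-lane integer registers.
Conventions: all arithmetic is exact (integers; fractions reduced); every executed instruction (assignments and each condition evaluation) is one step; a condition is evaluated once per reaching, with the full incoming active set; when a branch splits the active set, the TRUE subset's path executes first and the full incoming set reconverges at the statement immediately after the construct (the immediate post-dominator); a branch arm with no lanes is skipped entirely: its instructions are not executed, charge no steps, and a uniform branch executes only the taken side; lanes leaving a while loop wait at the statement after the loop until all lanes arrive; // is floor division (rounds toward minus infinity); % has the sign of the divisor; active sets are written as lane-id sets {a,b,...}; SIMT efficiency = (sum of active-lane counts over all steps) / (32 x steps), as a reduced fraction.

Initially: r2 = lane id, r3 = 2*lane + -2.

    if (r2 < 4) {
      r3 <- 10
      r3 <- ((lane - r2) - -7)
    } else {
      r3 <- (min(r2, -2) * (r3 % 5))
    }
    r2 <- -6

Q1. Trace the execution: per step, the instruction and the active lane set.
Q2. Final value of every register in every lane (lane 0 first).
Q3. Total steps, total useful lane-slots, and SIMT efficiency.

step 0: eval (r2 < 4)                {0,1,2,3,4,5,6,7,8,9,10,11,12,13,14,15,16,17,18,19,20,21,22,23,24,25,26,27,28,29,30,31}
step 1: r3 <- 10                     {0,1,2,3}
step 2: r3 <- ((lane - r2) - -7)     {0,1,2,3}
step 3: r3 <- (min(r2, -2) * (r3 % 5)) {4,5,6,7,8,9,10,11,12,13,14,15,16,17,18,19,20,21,22,23,24,25,26,27,28,29,30,31}
step 4: r2 <- -6                     {0,1,2,3,4,5,6,7,8,9,10,11,12,13,14,15,16,17,18,19,20,21,22,23,24,25,26,27,28,29,30,31}

Answer: 5 steps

r2: -6,-6,-6,-6,-6,-6,-6,-6,-6,-6,-6,-6,-6,-6,-6,-6,-6,-6,-6,-6,-6,-6,-6,-6,-6,-6,-6,-6,-6,-6,-6,-6
r3: 7,7,7,7,-2,-6,0,-4,-8,-2,-6,0,-4,-8,-2,-6,0,-4,-8,-2,-6,0,-4,-8,-2,-6,0,-4,-8,-2,-6,0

steps = 5; useful = 100; efficiency = 100/160 = 5/8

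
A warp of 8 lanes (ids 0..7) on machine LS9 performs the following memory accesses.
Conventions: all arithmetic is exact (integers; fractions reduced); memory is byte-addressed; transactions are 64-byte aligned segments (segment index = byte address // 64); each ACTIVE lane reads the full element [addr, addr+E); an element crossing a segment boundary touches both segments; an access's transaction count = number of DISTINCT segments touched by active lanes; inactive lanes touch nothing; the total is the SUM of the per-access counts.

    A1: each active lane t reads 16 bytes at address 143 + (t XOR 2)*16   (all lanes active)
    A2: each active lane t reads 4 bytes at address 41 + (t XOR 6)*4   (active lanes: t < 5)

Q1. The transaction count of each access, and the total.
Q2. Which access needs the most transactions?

A1: 3 transactions
A2: 2 transactions

Answer: 3,2; total 5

Answer: A1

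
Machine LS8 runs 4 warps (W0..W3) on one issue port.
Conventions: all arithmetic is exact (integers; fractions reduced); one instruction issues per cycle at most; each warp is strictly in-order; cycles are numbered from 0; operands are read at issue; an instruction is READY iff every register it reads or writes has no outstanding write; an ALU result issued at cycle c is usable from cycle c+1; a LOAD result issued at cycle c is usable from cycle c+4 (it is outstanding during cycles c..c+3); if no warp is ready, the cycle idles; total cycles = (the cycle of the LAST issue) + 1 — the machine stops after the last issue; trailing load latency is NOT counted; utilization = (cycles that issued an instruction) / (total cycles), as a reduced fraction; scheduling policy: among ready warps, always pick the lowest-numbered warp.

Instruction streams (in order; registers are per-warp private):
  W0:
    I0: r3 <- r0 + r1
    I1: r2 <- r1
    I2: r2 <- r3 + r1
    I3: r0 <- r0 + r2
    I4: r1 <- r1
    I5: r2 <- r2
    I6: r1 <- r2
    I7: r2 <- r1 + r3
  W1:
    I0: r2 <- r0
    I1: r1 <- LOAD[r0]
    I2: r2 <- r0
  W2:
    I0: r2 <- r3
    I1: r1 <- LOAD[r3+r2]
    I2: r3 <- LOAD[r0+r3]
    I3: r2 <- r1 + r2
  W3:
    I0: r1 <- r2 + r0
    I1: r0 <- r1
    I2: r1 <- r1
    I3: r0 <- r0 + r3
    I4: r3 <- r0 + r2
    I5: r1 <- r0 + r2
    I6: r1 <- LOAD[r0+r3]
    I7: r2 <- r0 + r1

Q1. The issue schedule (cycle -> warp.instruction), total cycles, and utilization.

cycle 0: W0.I0
cycle 1: W0.I1
cycle 2: W0.I2
cycle 3: W0.I3
cycle 4: W0.I4
cycle 5: W0.I5
cycle 6: W0.I6
cycle 7: W0.I7
cycle 8: W1.I0
cycle 9: W1.I1
cycle 10: W1.I2
cycle 11: W2.I0
cycle 12: W2.I1
cycle 13: W2.I2
cycle 14: W3.I0
cycle 15: W3.I1
cycle 16: W2.I3
cycle 17: W3.I2
cycle 18: W3.I3
cycle 19: W3.I4
cycle 20: W3.I5
cycle 21: W3.I6
cycle 22: idle
cycle 23: idle
cycle 24: idle
cycle 25: W3.I7

Answer: 26 cycles, utilization 23/26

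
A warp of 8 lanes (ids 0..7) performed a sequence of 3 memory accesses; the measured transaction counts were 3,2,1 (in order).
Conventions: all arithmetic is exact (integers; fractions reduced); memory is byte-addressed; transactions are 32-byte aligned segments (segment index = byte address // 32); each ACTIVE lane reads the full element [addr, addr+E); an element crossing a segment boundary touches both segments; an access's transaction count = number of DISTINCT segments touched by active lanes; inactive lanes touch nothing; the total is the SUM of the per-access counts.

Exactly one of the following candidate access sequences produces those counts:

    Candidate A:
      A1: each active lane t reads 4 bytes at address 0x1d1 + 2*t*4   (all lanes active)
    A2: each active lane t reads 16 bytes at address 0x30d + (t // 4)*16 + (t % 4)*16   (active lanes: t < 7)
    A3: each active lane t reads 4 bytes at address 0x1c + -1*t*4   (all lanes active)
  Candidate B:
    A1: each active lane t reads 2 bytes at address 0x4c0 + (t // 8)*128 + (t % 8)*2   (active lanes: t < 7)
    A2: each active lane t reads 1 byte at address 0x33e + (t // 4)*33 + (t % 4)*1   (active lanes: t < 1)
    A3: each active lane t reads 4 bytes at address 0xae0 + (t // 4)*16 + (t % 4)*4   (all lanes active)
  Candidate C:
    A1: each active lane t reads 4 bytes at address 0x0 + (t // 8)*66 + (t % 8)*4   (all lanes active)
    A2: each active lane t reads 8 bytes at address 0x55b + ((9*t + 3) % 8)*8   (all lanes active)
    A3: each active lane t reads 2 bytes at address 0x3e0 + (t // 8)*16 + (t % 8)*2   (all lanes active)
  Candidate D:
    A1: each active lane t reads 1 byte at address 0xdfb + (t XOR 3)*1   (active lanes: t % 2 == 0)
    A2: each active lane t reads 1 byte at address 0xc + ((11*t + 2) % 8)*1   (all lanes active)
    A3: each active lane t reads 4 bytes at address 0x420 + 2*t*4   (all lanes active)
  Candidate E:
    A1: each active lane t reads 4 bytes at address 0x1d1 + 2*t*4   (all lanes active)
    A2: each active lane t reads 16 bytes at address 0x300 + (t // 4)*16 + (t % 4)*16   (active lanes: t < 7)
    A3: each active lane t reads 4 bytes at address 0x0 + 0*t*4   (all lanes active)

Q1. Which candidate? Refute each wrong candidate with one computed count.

A: A2 gives 3 transactions, not 2
B: A1 gives 1 transaction, not 3
C: A1 gives 1 transaction, not 3
D: A1 gives 2 transactions, not 3
E: all counts match (3,2,1)

Answer: E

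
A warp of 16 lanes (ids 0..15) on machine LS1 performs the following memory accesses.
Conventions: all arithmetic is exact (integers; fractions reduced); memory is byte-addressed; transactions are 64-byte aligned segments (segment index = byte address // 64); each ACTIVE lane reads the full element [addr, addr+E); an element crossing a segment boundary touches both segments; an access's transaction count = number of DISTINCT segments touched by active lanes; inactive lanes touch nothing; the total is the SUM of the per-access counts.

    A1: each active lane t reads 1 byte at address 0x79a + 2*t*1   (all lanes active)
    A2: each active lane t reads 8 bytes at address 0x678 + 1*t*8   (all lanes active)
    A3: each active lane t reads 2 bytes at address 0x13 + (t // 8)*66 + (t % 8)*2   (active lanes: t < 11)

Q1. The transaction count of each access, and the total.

A1: 1 transaction
A2: 3 transactions
A3: 2 transactions

Answer: 1,3,2; total 6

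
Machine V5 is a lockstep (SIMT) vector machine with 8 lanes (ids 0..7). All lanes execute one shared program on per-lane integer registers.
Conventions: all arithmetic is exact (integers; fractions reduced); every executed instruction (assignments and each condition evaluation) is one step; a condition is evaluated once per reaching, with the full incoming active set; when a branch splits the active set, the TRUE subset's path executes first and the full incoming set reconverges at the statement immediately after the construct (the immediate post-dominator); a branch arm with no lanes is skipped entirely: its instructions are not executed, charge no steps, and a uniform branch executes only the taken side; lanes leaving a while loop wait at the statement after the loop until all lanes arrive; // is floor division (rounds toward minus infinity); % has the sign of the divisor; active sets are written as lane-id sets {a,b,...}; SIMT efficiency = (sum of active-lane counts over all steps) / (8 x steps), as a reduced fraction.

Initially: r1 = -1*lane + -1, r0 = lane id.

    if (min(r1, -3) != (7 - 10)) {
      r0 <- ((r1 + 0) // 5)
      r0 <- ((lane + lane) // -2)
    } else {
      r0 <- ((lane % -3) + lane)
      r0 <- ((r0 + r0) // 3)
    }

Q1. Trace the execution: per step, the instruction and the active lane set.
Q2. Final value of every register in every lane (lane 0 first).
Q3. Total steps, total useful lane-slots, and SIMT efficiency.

step 0: eval (min(r1, -3) != (7 - 10)) {0,1,2,3,4,5,6,7}
step 1: r0 <- ((r1 + 0) // 5)        {3,4,5,6,7}
step 2: r0 <- ((lane + lane) // -2)  {3,4,5,6,7}
step 3: r0 <- ((lane % -3) + lane)   {0,1,2}
step 4: r0 <- ((r0 + r0) // 3)       {0,1,2}

Answer: 5 steps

r1: -1,-2,-3,-4,-5,-6,-7,-8
r0: 0,-1,0,-3,-4,-5,-6,-7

steps = 5; useful = 24; efficiency = 24/40 = 3/5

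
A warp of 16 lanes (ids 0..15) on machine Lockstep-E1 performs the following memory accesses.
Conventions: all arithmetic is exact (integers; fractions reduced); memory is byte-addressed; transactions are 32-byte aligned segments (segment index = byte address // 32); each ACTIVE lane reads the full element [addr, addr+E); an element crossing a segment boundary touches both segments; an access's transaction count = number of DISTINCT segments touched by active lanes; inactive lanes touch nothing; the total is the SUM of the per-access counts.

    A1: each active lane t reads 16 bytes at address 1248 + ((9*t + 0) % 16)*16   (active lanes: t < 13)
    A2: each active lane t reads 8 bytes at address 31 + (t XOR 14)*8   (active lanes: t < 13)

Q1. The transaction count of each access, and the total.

A1: 8 transactions
A2: 4 transactions

Answer: 8,4; total 12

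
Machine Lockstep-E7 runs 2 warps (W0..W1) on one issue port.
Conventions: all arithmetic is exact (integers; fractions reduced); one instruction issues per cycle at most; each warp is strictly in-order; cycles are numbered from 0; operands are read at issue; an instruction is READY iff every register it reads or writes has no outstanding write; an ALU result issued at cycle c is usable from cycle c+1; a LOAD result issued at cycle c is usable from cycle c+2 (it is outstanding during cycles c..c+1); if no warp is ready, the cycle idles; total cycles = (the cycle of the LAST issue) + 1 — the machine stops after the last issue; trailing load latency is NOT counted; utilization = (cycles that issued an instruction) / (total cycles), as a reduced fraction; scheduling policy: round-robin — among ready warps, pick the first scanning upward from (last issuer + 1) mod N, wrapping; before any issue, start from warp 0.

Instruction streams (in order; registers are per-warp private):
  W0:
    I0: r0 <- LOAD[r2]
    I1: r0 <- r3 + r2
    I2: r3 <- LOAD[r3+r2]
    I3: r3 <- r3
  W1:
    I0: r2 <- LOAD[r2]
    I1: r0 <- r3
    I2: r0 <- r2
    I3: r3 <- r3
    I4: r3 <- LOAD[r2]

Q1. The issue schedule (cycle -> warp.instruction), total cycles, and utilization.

cycle 0: W0.I0
cycle 1: W1.I0
cycle 2: W0.I1
cycle 3: W1.I1
cycle 4: W0.I2
cycle 5: W1.I2
cycle 6: W0.I3
cycle 7: W1.I3
cycle 8: W1.I4

Answer: 9 cycles, utilization 1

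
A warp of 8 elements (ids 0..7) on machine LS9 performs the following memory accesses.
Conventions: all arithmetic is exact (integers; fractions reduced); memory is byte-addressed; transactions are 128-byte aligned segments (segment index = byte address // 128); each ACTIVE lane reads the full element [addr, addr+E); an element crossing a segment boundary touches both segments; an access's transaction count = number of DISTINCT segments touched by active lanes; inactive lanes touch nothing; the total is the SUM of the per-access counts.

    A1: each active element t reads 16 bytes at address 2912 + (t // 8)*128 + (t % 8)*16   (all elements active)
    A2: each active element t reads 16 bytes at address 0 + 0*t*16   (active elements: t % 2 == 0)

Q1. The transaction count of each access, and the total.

A1: 2 transactions
A2: 1 transaction

Answer: 2,1; total 3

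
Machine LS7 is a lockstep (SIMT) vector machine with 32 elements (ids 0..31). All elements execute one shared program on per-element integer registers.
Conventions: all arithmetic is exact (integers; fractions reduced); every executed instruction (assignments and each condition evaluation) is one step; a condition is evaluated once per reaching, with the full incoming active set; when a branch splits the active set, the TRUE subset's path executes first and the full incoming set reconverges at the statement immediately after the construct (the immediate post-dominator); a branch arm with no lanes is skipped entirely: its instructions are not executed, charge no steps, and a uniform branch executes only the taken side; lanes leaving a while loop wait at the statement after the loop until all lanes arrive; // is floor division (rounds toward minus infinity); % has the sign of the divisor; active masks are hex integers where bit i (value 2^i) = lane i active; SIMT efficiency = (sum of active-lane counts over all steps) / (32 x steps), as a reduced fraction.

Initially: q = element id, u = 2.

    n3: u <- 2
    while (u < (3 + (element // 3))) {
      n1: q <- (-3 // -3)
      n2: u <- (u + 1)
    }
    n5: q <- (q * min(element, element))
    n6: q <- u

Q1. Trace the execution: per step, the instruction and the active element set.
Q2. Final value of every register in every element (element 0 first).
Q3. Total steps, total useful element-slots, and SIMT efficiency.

step 0: u <- 2                       0xffffffff
step 1: eval (u < (3 + (element // 3))) 0xffffffff
step 2: q <- (-3 // -3)              0xffffffff
step 3: u <- (u + 1)                 0xffffffff
step 4: eval (u < (3 + (element // 3))) 0xffffffff
step 5: q <- (-3 // -3)              0xfffffff8
step 6: u <- (u + 1)                 0xfffffff8
step 7: eval (u < (3 + (element // 3))) 0xfffffff8
step 8: q <- (-3 // -3)              0xffffffc0
step 9: u <- (u + 1)                 0xffffffc0
step 10: eval (u < (3 + (element // 3))) 0xffffffc0
step 11: q <- (-3 // -3)              0xfffffe00
step 12: u <- (u + 1)                 0xfffffe00
step 13: eval (u < (3 + (element // 3))) 0xfffffe00
step 14: q <- (-3 // -3)              0xfffff000
step 15: u <- (u + 1)                 0xfffff000
step 16: eval (u < (3 + (element // 3))) 0xfffff000
step 17: q <- (-3 // -3)              0xffff8000
step 18: u <- (u + 1)                 0xffff8000
step 19: eval (u < (3 + (element // 3))) 0xffff8000
step 20: q <- (-3 // -3)              0xfffc0000
step 21: u <- (u + 1)                 0xfffc0000
step 22: eval (u < (3 + (element // 3))) 0xfffc0000
step 23: q <- (-3 // -3)              0xffe00000
step 24: u <- (u + 1)                 0xffe00000
step 25: eval (u < (3 + (element // 3))) 0xffe00000
step 26: q <- (-3 // -3)              0xff000000
step 27: u <- (u + 1)                 0xff000000
step 28: eval (u < (3 + (element // 3))) 0xff000000
step 29: q <- (-3 // -3)              0xf8000000
step 30: u <- (u + 1)                 0xf8000000
step 31: eval (u < (3 + (element // 3))) 0xf8000000
step 32: q <- (-3 // -3)              0xc0000000
step 33: u <- (u + 1)                 0xc0000000
step 34: eval (u < (3 + (element // 3))) 0xc0000000
step 35: q <- (q * min(element, element)) 0xffffffff
step 36: q <- u                       0xffffffff

Answer: 37 steps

q: 3,3,3,4,4,4,5,5,5,6,6,6,7,7,7,8,8,8,9,9,9,10,10,10,11,11,11,12,12,12,13,13
u: 3,3,3,4,4,4,5,5,5,6,6,6,7,7,7,8,8,8,9,9,9,10,10,10,11,11,11,12,12,12,13,13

steps = 37; useful = 689; efficiency = 689/1184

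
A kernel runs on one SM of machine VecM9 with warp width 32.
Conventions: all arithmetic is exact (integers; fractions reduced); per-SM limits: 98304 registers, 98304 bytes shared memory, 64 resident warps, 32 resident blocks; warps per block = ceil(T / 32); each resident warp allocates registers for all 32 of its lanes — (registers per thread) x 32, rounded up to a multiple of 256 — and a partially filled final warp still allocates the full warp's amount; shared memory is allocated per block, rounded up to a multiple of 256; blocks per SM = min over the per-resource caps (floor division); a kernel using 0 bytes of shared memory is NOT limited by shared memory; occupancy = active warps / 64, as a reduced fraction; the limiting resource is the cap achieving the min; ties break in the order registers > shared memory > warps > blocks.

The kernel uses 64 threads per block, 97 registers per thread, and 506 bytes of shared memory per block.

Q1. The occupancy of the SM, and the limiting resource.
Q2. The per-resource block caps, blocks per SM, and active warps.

Answer: occupancy 7/16, limited by registers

registers: 14 blocks
shared memory: 192 blocks
warps: 32 blocks
blocks: 32 blocks

Answer: 14 blocks, 28 active warps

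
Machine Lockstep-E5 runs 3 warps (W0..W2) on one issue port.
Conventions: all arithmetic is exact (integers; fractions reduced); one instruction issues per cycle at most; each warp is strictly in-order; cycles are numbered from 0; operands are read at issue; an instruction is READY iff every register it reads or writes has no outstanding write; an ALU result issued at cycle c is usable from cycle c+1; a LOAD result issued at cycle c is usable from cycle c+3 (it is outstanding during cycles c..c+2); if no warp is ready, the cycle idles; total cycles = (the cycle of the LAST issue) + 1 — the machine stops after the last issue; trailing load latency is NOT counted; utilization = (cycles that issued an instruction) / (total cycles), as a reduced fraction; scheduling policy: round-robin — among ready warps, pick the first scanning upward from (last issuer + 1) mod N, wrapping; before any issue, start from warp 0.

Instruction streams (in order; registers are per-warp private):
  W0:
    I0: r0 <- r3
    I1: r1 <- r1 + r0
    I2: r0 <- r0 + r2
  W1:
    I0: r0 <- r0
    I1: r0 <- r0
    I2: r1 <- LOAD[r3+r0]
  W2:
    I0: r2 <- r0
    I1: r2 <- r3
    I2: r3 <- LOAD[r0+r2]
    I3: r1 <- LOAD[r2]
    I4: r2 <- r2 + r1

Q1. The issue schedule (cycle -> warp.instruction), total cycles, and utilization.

cycle 0: W0.I0
cycle 1: W1.I0
cycle 2: W2.I0
cycle 3: W0.I1
cycle 4: W1.I1
cycle 5: W2.I1
cycle 6: W0.I2
cycle 7: W1.I2
cycle 8: W2.I2
cycle 9: W2.I3
cycle 10: idle
cycle 11: idle
cycle 12: W2.I4

Answer: 13 cycles, utilization 11/13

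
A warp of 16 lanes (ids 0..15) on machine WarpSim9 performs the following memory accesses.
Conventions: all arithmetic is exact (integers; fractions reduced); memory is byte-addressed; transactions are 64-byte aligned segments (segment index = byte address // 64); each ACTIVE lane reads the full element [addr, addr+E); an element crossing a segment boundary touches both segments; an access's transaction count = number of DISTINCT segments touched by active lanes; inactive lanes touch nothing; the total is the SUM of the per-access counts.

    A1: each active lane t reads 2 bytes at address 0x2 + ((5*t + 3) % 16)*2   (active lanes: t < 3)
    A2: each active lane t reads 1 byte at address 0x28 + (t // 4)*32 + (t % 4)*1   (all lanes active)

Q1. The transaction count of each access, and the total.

A1: 1 transaction
A2: 3 transactions

Answer: 1,3; total 4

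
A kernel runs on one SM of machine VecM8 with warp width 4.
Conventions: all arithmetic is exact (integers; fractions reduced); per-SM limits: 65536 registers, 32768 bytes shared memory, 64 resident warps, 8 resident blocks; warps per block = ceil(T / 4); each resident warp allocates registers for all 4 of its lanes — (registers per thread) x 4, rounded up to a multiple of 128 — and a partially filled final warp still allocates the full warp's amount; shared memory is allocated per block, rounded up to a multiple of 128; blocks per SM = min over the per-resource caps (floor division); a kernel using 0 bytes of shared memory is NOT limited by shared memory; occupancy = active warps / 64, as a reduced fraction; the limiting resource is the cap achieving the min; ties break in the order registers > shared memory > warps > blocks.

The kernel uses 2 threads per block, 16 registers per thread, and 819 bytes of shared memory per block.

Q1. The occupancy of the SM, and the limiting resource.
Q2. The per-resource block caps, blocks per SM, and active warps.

Answer: occupancy 1/8, limited by blocks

registers: 512 blocks
shared memory: 36 blocks
warps: 64 blocks
blocks: 8 blocks

Answer: 8 blocks, 8 active warps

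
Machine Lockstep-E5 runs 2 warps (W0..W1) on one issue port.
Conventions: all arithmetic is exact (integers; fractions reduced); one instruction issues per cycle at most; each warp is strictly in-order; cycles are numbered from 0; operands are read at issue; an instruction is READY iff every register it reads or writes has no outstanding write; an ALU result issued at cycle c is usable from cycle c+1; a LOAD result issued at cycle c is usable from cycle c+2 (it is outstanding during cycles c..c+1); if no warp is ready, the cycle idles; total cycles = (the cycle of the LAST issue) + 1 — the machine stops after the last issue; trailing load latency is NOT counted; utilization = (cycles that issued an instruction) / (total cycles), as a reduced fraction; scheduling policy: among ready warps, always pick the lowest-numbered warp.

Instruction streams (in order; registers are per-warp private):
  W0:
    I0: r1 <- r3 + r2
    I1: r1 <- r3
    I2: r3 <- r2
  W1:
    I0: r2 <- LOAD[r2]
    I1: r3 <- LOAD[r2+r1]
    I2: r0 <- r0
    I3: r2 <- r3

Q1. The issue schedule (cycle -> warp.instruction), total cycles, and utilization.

cycle 0: W0.I0
cycle 1: W0.I1
cycle 2: W0.I2
cycle 3: W1.I0
cycle 4: idle
cycle 5: W1.I1
cycle 6: W1.I2
cycle 7: W1.I3

Answer: 8 cycles, utilization 7/8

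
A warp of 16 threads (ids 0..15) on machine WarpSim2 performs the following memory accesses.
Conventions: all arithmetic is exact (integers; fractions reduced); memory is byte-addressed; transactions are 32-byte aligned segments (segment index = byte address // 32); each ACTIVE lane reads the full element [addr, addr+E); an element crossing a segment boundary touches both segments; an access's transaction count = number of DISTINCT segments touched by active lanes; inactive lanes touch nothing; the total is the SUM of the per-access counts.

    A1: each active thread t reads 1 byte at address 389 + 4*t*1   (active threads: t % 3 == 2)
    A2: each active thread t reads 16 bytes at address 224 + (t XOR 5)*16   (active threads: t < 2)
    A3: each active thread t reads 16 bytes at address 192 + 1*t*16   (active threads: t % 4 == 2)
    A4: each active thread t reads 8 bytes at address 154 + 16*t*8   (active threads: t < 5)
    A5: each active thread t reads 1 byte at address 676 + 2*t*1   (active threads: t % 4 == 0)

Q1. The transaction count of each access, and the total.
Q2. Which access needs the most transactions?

A1: 2 transactions
A2: 1 transaction
A3: 4 transactions
A4: 10 transactions
A5: 1 transaction

Answer: 2,1,4,10,1; total 18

Answer: A4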